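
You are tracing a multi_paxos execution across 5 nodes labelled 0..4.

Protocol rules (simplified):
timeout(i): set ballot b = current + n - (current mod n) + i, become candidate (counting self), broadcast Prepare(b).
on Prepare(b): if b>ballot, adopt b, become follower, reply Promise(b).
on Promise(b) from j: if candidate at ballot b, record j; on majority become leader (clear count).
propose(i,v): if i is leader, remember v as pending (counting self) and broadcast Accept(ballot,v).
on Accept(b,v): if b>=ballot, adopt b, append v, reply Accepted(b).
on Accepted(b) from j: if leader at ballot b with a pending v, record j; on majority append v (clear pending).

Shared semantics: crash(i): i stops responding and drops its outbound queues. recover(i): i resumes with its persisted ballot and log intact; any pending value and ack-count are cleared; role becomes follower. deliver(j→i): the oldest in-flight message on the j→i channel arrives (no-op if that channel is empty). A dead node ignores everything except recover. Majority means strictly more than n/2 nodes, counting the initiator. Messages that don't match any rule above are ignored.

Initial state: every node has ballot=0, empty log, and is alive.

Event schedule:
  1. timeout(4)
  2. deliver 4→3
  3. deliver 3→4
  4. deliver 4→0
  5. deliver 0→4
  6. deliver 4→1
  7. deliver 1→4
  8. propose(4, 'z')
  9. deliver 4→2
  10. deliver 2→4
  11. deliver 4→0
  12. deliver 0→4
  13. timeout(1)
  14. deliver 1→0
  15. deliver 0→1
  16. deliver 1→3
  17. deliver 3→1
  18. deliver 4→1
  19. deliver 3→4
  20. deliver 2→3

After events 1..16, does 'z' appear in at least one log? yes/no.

yes

after 1 — timeout(4): n4:cand/b9/[-]
after 2 — deliver 4→3: n3:foll/b9/[-]
after 3 — deliver 3→4: ·
after 4 — deliver 4→0: n0:foll/b9/[-]
after 5 — deliver 0→4: n4:lead/b9/[-]
after 6 — deliver 4→1: n1:foll/b9/[-]
after 7 — deliver 1→4: ·
after 8 — propose(4,'z'): ·
after 9 — deliver 4→2: n2:foll/b9/[-]
after 10 — deliver 2→4: ·
after 11 — deliver 4→0: n0:foll/b9/[z]
after 12 — deliver 0→4: ·
after 13 — timeout(1): n1:cand/b11/[-]
after 14 — deliver 1→0: n0:foll/b11/[z]
after 15 — deliver 0→1: ·
after 16 — deliver 1→3: n3:foll/b11/[-]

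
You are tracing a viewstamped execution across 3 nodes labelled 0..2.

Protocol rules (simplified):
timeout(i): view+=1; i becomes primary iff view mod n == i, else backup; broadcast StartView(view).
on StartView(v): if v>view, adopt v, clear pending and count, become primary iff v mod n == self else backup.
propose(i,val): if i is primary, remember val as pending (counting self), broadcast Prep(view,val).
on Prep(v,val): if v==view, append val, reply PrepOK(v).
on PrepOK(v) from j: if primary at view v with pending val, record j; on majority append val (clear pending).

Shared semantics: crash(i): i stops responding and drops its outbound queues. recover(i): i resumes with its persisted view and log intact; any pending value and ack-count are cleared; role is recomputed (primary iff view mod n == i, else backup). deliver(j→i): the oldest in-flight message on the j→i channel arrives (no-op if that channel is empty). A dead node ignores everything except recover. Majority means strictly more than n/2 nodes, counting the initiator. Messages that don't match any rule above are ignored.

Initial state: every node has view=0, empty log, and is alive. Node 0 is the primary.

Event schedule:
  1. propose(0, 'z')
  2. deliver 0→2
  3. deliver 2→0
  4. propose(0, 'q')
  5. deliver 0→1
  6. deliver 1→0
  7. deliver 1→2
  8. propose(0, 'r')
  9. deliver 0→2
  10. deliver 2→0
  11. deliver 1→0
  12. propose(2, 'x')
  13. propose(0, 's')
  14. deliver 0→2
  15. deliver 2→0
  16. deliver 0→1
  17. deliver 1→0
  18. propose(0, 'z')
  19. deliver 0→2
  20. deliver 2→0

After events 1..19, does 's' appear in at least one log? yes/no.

e1 propose(0,'z'): ·
e2 deliver 0→2: 2[back,v=0,z]
e3 deliver 2→0: 0[prim,v=0,z]
e4 propose(0,'q'): ·
e5 deliver 0→1: 1[back,v=0,z]
e6 deliver 1→0: 0[prim,v=0,z,q]
e7 deliver 1→2: ·
e8 propose(0,'r'): ·
e9 deliver 0→2: 2[back,v=0,z,q]
e10 deliver 2→0: 0[prim,v=0,z,q,r]
e11 deliver 1→0: ·
e12 propose(2,'x'): ·
e13 propose(0,'s'): ·
e14 deliver 0→2: 2[back,v=0,z,q,r]
e15 deliver 2→0: 0[prim,v=0,z,q,r,s]
e16 deliver 0→1: 1[back,v=0,z,q]
e17 deliver 1→0: ·
e18 propose(0,'z'): ·
e19 deliver 0→2: 2[back,v=0,z,q,r,s]

yes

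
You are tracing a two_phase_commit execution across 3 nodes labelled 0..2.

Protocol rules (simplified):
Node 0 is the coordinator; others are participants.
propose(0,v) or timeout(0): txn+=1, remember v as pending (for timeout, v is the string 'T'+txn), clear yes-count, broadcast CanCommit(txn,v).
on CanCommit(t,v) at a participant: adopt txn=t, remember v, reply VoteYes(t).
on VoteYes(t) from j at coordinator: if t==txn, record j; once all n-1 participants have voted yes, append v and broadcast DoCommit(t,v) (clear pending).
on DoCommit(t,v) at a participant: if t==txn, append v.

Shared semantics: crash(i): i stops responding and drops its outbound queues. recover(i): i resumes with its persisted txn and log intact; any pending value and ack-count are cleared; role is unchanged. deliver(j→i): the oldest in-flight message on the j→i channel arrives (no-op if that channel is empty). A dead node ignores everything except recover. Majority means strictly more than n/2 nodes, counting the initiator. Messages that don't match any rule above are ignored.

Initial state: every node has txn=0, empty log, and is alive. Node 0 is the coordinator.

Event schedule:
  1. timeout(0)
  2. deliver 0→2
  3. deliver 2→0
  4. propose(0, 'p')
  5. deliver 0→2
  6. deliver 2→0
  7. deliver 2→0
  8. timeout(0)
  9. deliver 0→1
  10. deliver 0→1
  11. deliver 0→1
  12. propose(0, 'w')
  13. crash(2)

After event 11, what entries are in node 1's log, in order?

empty

1. timeout(0):  <0:coor t1 ->
2. deliver 0→2:  <2:part t1 ->
3. deliver 2→0:  nop
4. propose(0,'p'):  <0:coor t2 ->
5. deliver 0→2:  <2:part t2 ->
6. deliver 2→0:  nop
7. deliver 2→0:  nop
8. timeout(0):  <0:coor t3 ->
9. deliver 0→1:  <1:part t1 ->
10. deliver 0→1:  <1:part t2 ->
11. deliver 0→1:  <1:part t3 ->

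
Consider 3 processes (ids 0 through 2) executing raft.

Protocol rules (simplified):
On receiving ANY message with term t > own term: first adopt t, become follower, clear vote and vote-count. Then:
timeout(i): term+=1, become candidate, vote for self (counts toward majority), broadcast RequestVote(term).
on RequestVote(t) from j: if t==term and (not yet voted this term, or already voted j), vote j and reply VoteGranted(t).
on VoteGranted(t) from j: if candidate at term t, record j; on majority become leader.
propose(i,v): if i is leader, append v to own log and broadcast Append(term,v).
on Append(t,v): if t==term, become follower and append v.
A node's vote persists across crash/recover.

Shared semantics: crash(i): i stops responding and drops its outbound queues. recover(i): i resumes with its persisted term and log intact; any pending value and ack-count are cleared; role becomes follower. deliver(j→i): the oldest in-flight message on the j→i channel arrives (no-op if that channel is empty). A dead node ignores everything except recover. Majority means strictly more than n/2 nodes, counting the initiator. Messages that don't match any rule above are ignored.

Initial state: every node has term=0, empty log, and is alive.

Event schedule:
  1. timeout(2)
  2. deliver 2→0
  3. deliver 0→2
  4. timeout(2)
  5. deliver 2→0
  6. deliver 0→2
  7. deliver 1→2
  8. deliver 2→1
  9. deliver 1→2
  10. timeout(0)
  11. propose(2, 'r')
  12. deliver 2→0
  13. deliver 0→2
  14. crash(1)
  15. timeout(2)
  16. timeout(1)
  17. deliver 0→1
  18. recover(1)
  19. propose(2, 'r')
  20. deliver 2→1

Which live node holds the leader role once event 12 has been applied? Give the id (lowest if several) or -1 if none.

2

1. timeout(2):  <2:cand t1 ->
2. deliver 2→0:  <0:foll t1 ->
3. deliver 0→2:  <2:lead t1 ->
4. timeout(2):  <2:cand t2 ->
5. deliver 2→0:  <0:foll t2 ->
6. deliver 0→2:  <2:lead t2 ->
7. deliver 1→2:  nop
8. deliver 2→1:  <1:foll t1 ->
9. deliver 1→2:  nop
10. timeout(0):  <0:cand t3 ->
11. propose(2,'r'):  <2:lead t2 r>
12. deliver 2→0:  nop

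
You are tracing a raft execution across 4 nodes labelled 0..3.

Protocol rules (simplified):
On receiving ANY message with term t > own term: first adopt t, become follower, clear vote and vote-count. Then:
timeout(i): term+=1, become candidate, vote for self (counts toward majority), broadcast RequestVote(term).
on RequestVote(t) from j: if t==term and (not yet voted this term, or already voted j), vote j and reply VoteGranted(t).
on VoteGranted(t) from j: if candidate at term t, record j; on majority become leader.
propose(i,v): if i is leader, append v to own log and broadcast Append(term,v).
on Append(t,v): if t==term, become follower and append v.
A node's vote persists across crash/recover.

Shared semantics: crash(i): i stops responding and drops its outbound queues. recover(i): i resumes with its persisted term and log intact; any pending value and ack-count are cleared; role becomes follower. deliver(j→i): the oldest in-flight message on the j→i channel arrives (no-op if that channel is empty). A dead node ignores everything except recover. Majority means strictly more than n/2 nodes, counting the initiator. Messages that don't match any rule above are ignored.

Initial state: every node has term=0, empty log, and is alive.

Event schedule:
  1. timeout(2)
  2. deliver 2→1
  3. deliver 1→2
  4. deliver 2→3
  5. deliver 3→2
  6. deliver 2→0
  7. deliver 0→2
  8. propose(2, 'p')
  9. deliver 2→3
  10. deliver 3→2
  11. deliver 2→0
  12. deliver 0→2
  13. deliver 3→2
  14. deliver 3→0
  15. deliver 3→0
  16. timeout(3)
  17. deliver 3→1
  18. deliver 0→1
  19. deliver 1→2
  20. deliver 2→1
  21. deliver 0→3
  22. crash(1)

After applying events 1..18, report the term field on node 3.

2

[1] timeout(2) → N2(cand t1 [-])
[2] deliver 2→1 → N1(foll t1 [-])
[3] deliver 1→2 → ∅
[4] deliver 2→3 → N3(foll t1 [-])
[5] deliver 3→2 → N2(lead t1 [-])
[6] deliver 2→0 → N0(foll t1 [-])
[7] deliver 0→2 → ∅
[8] propose(2,'p') → N2(lead t1 [p])
[9] deliver 2→3 → N3(foll t1 [p])
[10] deliver 3→2 → ∅
[11] deliver 2→0 → N0(foll t1 [p])
[12] deliver 0→2 → ∅
[13] deliver 3→2 → ∅
[14] deliver 3→0 → ∅
[15] deliver 3→0 → ∅
[16] timeout(3) → N3(cand t2 [p])
[17] deliver 3→1 → N1(foll t2 [-])
[18] deliver 0→1 → ∅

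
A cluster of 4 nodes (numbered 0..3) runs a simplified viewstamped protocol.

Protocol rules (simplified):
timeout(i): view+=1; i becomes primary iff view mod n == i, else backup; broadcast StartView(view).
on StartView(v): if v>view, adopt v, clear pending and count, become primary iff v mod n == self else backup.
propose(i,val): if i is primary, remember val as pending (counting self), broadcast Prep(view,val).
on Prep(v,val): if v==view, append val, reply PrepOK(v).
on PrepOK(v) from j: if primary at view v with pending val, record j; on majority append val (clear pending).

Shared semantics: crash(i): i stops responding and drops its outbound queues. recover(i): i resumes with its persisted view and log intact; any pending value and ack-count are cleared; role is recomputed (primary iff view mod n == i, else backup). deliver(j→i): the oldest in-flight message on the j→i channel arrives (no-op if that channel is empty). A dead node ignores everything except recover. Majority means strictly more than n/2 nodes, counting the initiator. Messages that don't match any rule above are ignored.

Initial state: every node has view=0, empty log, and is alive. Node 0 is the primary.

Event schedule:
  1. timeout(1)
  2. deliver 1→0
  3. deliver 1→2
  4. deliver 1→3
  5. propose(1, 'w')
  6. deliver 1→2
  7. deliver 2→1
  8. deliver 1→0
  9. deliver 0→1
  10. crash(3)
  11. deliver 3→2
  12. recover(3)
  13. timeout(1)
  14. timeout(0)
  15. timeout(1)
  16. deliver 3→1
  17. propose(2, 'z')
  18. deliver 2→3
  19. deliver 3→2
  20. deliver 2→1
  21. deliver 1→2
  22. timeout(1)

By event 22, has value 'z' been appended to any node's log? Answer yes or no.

no

e1 timeout(1): 1[prim,v=1,-]
e2 deliver 1→0: 0[back,v=1,-]
e3 deliver 1→2: 2[back,v=1,-]
e4 deliver 1→3: 3[back,v=1,-]
e5 propose(1,'w'): ·
e6 deliver 1→2: 2[back,v=1,w]
e7 deliver 2→1: ·
e8 deliver 1→0: 0[back,v=1,w]
e9 deliver 0→1: 1[prim,v=1,w]
e10 crash(3): 3[✗back,v=1,-]
e11 deliver 3→2: ·
e12 recover(3): 3[back,v=1,-]
e13 timeout(1): 1[back,v=2,w]
e14 timeout(0): 0[back,v=2,w]
e15 timeout(1): 1[back,v=3,w]
e16 deliver 3→1: ·
e17 propose(2,'z'): ·
e18 deliver 2→3: ·
e19 deliver 3→2: ·
e20 deliver 2→1: ·
e21 deliver 1→2: 2[prim,v=2,w]
e22 timeout(1): 1[back,v=4,w]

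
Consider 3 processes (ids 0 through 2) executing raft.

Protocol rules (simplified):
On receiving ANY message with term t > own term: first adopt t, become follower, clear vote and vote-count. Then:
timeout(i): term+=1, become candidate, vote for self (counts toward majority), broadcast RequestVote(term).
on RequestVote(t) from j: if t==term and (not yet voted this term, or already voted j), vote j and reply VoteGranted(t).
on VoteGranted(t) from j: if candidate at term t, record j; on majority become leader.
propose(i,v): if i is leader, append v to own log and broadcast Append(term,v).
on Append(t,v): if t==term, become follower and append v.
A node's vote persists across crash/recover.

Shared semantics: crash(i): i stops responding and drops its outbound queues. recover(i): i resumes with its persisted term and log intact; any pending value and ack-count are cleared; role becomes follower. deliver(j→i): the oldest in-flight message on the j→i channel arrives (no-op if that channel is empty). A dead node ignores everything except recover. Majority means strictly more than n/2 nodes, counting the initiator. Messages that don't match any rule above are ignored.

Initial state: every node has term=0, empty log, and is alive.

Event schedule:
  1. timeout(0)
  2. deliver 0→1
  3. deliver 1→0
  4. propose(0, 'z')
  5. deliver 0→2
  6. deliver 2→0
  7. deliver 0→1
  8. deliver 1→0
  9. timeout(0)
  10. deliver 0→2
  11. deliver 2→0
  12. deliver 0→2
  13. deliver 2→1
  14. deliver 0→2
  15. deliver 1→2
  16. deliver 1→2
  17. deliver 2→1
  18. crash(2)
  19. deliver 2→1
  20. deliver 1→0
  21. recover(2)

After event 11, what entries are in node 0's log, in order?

[1] timeout(0) → N0(cand t1 [-])
[2] deliver 0→1 → N1(foll t1 [-])
[3] deliver 1→0 → N0(lead t1 [-])
[4] propose(0,'z') → N0(lead t1 [z])
[5] deliver 0→2 → N2(foll t1 [-])
[6] deliver 2→0 → ∅
[7] deliver 0→1 → N1(foll t1 [z])
[8] deliver 1→0 → ∅
[9] timeout(0) → N0(cand t2 [z])
[10] deliver 0→2 → N2(foll t1 [z])
[11] deliver 2→0 → ∅

z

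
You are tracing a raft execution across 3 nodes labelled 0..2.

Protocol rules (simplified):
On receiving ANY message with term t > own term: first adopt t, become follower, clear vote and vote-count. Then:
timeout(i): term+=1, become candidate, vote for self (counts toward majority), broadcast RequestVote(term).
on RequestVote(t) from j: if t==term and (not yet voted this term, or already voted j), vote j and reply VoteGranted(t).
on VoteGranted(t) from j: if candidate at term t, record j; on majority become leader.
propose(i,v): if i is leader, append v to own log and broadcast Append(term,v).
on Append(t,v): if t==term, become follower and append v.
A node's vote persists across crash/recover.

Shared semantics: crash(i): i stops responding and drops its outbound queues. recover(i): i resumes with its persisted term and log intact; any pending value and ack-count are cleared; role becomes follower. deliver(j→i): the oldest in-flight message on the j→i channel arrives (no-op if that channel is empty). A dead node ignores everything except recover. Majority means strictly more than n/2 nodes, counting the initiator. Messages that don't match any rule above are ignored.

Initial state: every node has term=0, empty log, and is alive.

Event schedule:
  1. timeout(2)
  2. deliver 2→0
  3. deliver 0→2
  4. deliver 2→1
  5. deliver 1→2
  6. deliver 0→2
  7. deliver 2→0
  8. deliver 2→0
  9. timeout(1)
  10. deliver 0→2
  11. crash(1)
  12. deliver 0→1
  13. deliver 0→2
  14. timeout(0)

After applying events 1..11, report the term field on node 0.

1

1. timeout(2):  <2:cand t1 ->
2. deliver 2→0:  <0:foll t1 ->
3. deliver 0→2:  <2:lead t1 ->
4. deliver 2→1:  <1:foll t1 ->
5. deliver 1→2:  nop
6. deliver 0→2:  nop
7. deliver 2→0:  nop
8. deliver 2→0:  nop
9. timeout(1):  <1:cand t2 ->
10. deliver 0→2:  nop
11. crash(1):  <1:✗cand t2 ->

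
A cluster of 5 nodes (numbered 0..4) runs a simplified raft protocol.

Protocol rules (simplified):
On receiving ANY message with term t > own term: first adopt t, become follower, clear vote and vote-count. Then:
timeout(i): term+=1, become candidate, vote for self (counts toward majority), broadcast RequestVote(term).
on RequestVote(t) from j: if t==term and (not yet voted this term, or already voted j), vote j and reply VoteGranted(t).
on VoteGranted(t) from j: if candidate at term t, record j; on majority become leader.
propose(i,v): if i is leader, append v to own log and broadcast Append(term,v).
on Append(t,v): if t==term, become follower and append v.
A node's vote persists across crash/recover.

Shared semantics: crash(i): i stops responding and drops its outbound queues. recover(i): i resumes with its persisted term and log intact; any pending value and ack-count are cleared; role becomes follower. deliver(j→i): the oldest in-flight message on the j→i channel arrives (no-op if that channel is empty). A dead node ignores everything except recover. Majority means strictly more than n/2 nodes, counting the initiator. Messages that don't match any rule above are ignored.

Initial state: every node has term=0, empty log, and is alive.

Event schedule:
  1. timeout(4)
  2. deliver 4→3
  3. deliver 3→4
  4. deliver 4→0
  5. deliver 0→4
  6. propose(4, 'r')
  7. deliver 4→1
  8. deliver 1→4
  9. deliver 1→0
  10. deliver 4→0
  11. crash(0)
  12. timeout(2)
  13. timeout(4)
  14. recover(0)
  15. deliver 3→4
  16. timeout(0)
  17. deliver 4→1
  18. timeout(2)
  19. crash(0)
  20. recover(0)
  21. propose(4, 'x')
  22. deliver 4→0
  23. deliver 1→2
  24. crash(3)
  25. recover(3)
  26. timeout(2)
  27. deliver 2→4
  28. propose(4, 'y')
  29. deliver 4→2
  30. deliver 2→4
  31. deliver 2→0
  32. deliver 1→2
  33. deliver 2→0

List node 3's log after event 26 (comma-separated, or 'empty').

after 1 — timeout(4): n4:cand/t1/[-]
after 2 — deliver 4→3: n3:foll/t1/[-]
after 3 — deliver 3→4: ·
after 4 — deliver 4→0: n0:foll/t1/[-]
after 5 — deliver 0→4: n4:lead/t1/[-]
after 6 — propose(4,'r'): n4:lead/t1/[r]
after 7 — deliver 4→1: n1:foll/t1/[-]
after 8 — deliver 1→4: ·
after 9 — deliver 1→0: ·
after 10 — deliver 4→0: n0:foll/t1/[r]
after 11 — crash(0): n0:✗foll/t1/[r]
after 12 — timeout(2): n2:cand/t1/[-]
after 13 — timeout(4): n4:cand/t2/[r]
after 14 — recover(0): n0:foll/t1/[r]
after 15 — deliver 3→4: ·
after 16 — timeout(0): n0:cand/t2/[r]
after 17 — deliver 4→1: n1:foll/t1/[r]
after 18 — timeout(2): n2:cand/t2/[-]
after 19 — crash(0): n0:✗cand/t2/[r]
after 20 — recover(0): n0:foll/t2/[r]
after 21 — propose(4,'x'): ·
after 22 — deliver 4→0: ·
after 23 — deliver 1→2: ·
after 24 — crash(3): n3:✗foll/t1/[-]
after 25 — recover(3): n3:foll/t1/[-]
after 26 — timeout(2): n2:cand/t3/[-]

empty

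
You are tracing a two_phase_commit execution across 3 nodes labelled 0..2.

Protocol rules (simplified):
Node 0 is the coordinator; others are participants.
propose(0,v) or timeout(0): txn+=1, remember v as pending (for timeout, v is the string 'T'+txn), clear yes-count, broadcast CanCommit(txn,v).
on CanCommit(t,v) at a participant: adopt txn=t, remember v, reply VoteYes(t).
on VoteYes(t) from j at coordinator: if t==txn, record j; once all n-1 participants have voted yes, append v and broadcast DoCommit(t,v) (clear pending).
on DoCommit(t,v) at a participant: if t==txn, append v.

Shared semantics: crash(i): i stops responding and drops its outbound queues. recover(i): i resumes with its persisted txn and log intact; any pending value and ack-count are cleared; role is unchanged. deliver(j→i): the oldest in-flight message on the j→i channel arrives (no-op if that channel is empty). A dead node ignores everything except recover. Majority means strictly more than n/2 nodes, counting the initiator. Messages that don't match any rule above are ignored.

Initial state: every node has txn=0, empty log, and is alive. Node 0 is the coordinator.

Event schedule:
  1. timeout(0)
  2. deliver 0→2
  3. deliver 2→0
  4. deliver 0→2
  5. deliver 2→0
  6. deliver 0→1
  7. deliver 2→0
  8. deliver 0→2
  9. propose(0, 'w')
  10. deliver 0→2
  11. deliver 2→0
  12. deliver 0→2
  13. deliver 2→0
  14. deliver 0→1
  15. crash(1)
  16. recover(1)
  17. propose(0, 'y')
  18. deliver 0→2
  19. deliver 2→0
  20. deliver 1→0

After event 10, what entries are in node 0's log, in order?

empty

step 1 timeout(0): 0={coor,t=1,log=-}
step 2 deliver 0→2: 2={part,t=1,log=-}
step 3 deliver 2→0: —
step 4 deliver 0→2: —
step 5 deliver 2→0: —
step 6 deliver 0→1: 1={part,t=1,log=-}
step 7 deliver 2→0: —
step 8 deliver 0→2: —
step 9 propose(0,'w'): 0={coor,t=2,log=-}
step 10 deliver 0→2: 2={part,t=2,log=-}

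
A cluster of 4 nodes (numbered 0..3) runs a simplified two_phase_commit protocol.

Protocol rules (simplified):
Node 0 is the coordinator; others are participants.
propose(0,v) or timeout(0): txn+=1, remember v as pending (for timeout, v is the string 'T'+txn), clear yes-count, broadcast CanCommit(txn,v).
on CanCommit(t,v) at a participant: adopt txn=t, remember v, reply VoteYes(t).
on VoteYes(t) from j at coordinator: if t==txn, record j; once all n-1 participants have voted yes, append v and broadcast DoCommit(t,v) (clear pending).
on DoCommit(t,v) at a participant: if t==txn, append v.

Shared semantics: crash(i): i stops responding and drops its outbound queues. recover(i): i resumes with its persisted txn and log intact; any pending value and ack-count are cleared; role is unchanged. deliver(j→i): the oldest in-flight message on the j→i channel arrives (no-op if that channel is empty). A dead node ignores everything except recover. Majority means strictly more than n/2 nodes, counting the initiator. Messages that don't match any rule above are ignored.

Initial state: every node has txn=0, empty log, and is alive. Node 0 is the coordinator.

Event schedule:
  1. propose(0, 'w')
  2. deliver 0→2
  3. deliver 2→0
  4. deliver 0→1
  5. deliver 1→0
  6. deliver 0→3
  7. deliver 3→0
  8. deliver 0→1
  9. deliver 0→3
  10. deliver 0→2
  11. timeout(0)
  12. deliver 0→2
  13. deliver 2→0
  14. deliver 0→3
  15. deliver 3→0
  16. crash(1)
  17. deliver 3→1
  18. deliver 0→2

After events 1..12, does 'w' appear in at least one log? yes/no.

after 1 — propose(0,'w'): n0:coor/t1/[-]
after 2 — deliver 0→2: n2:part/t1/[-]
after 3 — deliver 2→0: ·
after 4 — deliver 0→1: n1:part/t1/[-]
after 5 — deliver 1→0: ·
after 6 — deliver 0→3: n3:part/t1/[-]
after 7 — deliver 3→0: n0:coor/t1/[w]
after 8 — deliver 0→1: n1:part/t1/[w]
after 9 — deliver 0→3: n3:part/t1/[w]
after 10 — deliver 0→2: n2:part/t1/[w]
after 11 — timeout(0): n0:coor/t2/[w]
after 12 — deliver 0→2: n2:part/t2/[w]

yes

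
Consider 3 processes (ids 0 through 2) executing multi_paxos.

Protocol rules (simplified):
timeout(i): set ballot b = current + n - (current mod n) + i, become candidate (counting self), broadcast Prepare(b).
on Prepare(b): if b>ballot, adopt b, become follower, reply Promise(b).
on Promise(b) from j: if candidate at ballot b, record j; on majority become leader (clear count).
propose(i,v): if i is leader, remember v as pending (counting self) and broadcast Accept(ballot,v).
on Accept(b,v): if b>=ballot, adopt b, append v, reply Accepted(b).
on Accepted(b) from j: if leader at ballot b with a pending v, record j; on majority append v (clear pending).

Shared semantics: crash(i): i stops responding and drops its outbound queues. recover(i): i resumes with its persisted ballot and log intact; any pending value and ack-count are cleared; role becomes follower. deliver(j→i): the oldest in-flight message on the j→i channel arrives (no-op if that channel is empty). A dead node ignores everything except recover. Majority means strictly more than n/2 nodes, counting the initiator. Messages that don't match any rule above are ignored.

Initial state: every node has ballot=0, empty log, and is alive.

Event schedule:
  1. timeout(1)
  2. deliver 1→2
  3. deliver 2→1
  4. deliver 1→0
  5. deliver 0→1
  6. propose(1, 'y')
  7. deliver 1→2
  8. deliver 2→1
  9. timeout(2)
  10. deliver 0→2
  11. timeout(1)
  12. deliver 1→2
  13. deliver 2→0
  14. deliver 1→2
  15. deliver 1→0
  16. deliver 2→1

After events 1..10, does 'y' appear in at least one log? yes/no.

e1 timeout(1): 1[cand,b=4,-]
e2 deliver 1→2: 2[foll,b=4,-]
e3 deliver 2→1: 1[lead,b=4,-]
e4 deliver 1→0: 0[foll,b=4,-]
e5 deliver 0→1: ·
e6 propose(1,'y'): ·
e7 deliver 1→2: 2[foll,b=4,y]
e8 deliver 2→1: 1[lead,b=4,y]
e9 timeout(2): 2[cand,b=8,y]
e10 deliver 0→2: ·

yes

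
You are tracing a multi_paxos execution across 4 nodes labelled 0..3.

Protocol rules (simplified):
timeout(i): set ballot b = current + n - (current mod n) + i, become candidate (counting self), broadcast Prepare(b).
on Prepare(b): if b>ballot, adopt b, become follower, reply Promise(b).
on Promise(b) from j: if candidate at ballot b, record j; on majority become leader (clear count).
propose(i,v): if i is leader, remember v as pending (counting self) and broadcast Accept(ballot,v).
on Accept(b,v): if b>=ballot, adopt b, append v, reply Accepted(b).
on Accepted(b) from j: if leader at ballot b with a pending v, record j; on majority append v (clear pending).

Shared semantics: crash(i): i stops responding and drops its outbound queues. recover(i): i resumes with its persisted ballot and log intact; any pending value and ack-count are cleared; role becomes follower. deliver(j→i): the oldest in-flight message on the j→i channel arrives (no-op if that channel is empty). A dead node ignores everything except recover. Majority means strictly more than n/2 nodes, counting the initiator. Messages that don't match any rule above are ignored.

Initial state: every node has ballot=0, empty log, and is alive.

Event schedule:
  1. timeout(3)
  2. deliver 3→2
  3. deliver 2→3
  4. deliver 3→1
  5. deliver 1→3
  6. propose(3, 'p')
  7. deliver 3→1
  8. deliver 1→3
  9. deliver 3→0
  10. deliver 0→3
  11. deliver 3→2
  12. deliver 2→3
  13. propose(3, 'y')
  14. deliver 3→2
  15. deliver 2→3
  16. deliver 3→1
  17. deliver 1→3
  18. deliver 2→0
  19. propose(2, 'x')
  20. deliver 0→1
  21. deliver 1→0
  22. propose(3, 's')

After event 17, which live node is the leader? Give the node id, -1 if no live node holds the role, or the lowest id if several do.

after 1 — timeout(3): n3:cand/b7/[-]
after 2 — deliver 3→2: n2:foll/b7/[-]
after 3 — deliver 2→3: ·
after 4 — deliver 3→1: n1:foll/b7/[-]
after 5 — deliver 1→3: n3:lead/b7/[-]
after 6 — propose(3,'p'): ·
after 7 — deliver 3→1: n1:foll/b7/[p]
after 8 — deliver 1→3: ·
after 9 — deliver 3→0: n0:foll/b7/[-]
after 10 — deliver 0→3: ·
after 11 — deliver 3→2: n2:foll/b7/[p]
after 12 — deliver 2→3: n3:lead/b7/[p]
after 13 — propose(3,'y'): ·
after 14 — deliver 3→2: n2:foll/b7/[p,y]
after 15 — deliver 2→3: ·
after 16 — deliver 3→1: n1:foll/b7/[p,y]
after 17 — deliver 1→3: n3:lead/b7/[p,y]

3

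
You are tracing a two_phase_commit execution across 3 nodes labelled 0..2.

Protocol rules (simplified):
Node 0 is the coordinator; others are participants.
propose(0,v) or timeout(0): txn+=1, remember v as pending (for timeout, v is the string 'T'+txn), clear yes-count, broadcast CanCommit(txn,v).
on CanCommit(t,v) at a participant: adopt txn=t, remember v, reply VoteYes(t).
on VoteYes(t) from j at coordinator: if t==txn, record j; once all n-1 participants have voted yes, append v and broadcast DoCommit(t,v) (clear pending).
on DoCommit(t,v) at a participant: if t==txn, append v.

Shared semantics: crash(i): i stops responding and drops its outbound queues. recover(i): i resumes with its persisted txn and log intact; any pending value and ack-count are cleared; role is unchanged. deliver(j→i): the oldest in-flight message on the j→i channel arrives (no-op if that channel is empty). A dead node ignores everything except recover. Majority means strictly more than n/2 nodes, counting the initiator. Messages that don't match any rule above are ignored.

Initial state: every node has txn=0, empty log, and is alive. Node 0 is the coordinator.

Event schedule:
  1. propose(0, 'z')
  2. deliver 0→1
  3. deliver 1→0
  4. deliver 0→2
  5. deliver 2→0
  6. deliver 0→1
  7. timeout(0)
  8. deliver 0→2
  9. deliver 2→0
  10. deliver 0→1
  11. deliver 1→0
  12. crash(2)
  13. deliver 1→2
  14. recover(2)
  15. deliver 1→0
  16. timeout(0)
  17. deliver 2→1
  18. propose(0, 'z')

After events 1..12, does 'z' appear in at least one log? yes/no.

yes

e1 propose(0,'z'): 0[coor,t=1,-]
e2 deliver 0→1: 1[part,t=1,-]
e3 deliver 1→0: ·
e4 deliver 0→2: 2[part,t=1,-]
e5 deliver 2→0: 0[coor,t=1,z]
e6 deliver 0→1: 1[part,t=1,z]
e7 timeout(0): 0[coor,t=2,z]
e8 deliver 0→2: 2[part,t=1,z]
e9 deliver 2→0: ·
e10 deliver 0→1: 1[part,t=2,z]
e11 deliver 1→0: ·
e12 crash(2): 2[✗part,t=1,z]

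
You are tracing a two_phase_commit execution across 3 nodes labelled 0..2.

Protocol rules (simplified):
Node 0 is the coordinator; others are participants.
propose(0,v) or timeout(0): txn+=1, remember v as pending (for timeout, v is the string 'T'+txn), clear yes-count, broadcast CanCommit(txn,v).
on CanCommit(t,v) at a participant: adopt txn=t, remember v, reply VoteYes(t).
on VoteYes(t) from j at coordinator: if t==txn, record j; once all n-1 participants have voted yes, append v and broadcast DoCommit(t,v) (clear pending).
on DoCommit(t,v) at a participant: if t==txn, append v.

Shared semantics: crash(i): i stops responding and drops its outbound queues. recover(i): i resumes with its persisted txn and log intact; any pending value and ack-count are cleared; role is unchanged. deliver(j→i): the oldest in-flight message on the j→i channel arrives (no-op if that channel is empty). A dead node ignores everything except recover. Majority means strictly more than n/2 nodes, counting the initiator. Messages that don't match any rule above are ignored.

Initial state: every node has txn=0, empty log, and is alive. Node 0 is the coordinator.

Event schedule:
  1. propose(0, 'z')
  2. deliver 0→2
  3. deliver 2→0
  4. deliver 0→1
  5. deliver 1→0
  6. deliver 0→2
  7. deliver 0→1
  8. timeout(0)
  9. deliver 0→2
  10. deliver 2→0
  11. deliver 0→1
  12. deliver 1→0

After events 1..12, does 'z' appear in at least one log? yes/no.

yes

[1] propose(0,'z') → N0(coor t1 [-])
[2] deliver 0→2 → N2(part t1 [-])
[3] deliver 2→0 → ∅
[4] deliver 0→1 → N1(part t1 [-])
[5] deliver 1→0 → N0(coor t1 [z])
[6] deliver 0→2 → N2(part t1 [z])
[7] deliver 0→1 → N1(part t1 [z])
[8] timeout(0) → N0(coor t2 [z])
[9] deliver 0→2 → N2(part t2 [z])
[10] deliver 2→0 → ∅
[11] deliver 0→1 → N1(part t2 [z])
[12] deliver 1→0 → N0(coor t2 [z,T2])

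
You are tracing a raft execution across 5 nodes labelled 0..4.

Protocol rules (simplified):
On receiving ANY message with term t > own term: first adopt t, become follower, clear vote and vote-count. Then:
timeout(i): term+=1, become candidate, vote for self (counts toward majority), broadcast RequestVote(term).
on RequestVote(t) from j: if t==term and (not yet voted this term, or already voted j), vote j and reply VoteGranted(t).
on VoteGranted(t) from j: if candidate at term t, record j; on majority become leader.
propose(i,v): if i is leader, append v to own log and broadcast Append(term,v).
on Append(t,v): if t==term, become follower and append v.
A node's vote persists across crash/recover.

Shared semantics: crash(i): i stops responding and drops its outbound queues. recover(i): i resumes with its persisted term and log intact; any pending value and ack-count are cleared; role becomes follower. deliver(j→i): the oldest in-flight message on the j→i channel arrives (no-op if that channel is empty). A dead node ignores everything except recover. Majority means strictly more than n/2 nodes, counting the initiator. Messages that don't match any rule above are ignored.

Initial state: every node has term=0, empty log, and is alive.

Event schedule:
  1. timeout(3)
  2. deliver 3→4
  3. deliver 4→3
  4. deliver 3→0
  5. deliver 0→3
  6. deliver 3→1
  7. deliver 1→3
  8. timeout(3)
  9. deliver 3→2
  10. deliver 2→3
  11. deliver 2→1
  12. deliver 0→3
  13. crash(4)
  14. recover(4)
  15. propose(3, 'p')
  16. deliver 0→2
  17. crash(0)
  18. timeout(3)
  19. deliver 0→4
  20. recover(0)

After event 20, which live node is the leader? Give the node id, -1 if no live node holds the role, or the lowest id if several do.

-1

after 1 — timeout(3): n3:cand/t1/[-]
after 2 — deliver 3→4: n4:foll/t1/[-]
after 3 — deliver 4→3: ·
after 4 — deliver 3→0: n0:foll/t1/[-]
after 5 — deliver 0→3: n3:lead/t1/[-]
after 6 — deliver 3→1: n1:foll/t1/[-]
after 7 — deliver 1→3: ·
after 8 — timeout(3): n3:cand/t2/[-]
after 9 — deliver 3→2: n2:foll/t1/[-]
after 10 — deliver 2→3: ·
after 11 — deliver 2→1: ·
after 12 — deliver 0→3: ·
after 13 — crash(4): n4:✗foll/t1/[-]
after 14 — recover(4): n4:foll/t1/[-]
after 15 — propose(3,'p'): ·
after 16 — deliver 0→2: ·
after 17 — crash(0): n0:✗foll/t1/[-]
after 18 — timeout(3): n3:cand/t3/[-]
after 19 — deliver 0→4: ·
after 20 — recover(0): n0:foll/t1/[-]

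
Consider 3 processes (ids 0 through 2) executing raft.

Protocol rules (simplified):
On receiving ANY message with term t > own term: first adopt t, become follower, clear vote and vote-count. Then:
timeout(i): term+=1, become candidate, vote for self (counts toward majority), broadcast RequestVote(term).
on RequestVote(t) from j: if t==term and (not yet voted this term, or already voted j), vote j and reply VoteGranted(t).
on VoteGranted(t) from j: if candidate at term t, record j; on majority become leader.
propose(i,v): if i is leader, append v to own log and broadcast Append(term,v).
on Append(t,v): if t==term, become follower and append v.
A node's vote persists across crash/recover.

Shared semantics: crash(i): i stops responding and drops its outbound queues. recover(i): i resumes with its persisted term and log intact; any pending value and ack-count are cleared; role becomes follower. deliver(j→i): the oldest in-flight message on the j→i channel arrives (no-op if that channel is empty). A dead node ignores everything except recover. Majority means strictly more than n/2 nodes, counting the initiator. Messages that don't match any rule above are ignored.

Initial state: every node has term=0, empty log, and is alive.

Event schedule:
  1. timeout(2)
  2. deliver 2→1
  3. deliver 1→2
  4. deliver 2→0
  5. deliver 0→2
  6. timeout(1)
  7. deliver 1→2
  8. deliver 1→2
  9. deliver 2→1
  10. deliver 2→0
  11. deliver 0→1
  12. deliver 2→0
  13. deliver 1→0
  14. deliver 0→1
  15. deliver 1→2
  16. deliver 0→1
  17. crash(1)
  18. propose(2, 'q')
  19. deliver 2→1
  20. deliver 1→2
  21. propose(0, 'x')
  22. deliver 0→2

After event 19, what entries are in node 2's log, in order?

empty

1. timeout(2):  <2:cand t1 ->
2. deliver 2→1:  <1:foll t1 ->
3. deliver 1→2:  <2:lead t1 ->
4. deliver 2→0:  <0:foll t1 ->
5. deliver 0→2:  nop
6. timeout(1):  <1:cand t2 ->
7. deliver 1→2:  <2:foll t2 ->
8. deliver 1→2:  nop
9. deliver 2→1:  <1:lead t2 ->
10. deliver 2→0:  nop
11. deliver 0→1:  nop
12. deliver 2→0:  nop
13. deliver 1→0:  <0:foll t2 ->
14. deliver 0→1:  nop
15. deliver 1→2:  nop
16. deliver 0→1:  nop
17. crash(1):  <1:✗lead t2 ->
18. propose(2,'q'):  nop
19. deliver 2→1:  nop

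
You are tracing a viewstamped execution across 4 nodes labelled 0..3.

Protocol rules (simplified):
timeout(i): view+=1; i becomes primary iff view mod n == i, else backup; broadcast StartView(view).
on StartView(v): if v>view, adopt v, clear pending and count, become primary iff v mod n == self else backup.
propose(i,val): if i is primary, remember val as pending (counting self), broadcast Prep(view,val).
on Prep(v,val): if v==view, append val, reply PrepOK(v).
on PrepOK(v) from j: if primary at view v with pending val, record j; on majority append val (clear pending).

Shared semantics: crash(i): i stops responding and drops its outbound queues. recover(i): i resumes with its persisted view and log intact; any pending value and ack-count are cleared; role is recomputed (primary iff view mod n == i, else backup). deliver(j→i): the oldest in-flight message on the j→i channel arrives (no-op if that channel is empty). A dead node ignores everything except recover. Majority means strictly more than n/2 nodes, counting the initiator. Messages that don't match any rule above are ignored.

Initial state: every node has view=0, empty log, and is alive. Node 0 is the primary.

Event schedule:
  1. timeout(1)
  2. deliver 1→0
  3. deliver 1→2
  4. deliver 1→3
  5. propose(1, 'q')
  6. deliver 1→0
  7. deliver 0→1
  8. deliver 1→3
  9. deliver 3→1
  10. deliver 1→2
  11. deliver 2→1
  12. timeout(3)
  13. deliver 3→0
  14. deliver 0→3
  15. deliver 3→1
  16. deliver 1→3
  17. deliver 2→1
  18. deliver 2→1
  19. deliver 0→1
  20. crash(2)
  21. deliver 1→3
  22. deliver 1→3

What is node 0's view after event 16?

step 1 timeout(1): 1={prim,v=1,log=-}
step 2 deliver 1→0: 0={back,v=1,log=-}
step 3 deliver 1→2: 2={back,v=1,log=-}
step 4 deliver 1→3: 3={back,v=1,log=-}
step 5 propose(1,'q'): —
step 6 deliver 1→0: 0={back,v=1,log=q}
step 7 deliver 0→1: —
step 8 deliver 1→3: 3={back,v=1,log=q}
step 9 deliver 3→1: 1={prim,v=1,log=q}
step 10 deliver 1→2: 2={back,v=1,log=q}
step 11 deliver 2→1: —
step 12 timeout(3): 3={back,v=2,log=q}
step 13 deliver 3→0: 0={back,v=2,log=q}
step 14 deliver 0→3: —
step 15 deliver 3→1: 1={back,v=2,log=q}
step 16 deliver 1→3: —

2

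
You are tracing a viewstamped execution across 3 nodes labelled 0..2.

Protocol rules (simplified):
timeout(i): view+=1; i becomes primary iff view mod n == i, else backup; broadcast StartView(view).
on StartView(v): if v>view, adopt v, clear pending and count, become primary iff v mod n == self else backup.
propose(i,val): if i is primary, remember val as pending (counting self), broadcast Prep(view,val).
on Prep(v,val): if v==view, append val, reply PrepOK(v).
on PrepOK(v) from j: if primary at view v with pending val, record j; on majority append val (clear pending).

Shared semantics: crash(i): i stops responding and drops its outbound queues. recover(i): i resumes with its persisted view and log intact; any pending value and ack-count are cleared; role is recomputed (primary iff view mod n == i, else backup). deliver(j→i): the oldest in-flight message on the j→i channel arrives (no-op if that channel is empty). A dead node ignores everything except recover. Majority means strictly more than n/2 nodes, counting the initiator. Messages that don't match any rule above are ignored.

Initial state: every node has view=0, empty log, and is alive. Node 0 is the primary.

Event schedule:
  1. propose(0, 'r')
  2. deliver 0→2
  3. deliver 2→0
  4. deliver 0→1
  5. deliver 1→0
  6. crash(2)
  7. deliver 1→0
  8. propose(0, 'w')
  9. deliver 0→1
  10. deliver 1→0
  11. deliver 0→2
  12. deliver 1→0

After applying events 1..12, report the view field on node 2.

step 1 propose(0,'r'): —
step 2 deliver 0→2: 2={back,v=0,log=r}
step 3 deliver 2→0: 0={prim,v=0,log=r}
step 4 deliver 0→1: 1={back,v=0,log=r}
step 5 deliver 1→0: —
step 6 crash(2): 2={✗back,v=0,log=r}
step 7 deliver 1→0: —
step 8 propose(0,'w'): —
step 9 deliver 0→1: 1={back,v=0,log=r,w}
step 10 deliver 1→0: 0={prim,v=0,log=r,w}
step 11 deliver 0→2: —
step 12 deliver 1→0: —

0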